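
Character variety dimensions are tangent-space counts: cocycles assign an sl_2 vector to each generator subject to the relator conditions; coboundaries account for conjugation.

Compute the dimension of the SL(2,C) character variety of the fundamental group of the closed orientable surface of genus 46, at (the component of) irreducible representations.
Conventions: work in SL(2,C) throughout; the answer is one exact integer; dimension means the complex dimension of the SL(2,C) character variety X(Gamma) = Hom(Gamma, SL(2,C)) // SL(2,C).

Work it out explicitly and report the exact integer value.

270

pi_1 of the closed genus-46 surface has 92 generators bound by the single product-of-commutators relator.
Unconstrained cocycle data is one sl_2 vector per generator (276 dimensions), cut by the relator condition d_2(z) = 0.
At an irreducible rho, H^2 = coker(d_2) vanishes (Poincare duality: H^2 is dual to H^0 = invariants = 0), so d_2 is surjective onto sl_2 and dim Z^1 = 276 - 3 = 273.
As always at irreducible rho, dim B^1 = 3.
dim H^1 = 273 - 3 = 270 = dim X.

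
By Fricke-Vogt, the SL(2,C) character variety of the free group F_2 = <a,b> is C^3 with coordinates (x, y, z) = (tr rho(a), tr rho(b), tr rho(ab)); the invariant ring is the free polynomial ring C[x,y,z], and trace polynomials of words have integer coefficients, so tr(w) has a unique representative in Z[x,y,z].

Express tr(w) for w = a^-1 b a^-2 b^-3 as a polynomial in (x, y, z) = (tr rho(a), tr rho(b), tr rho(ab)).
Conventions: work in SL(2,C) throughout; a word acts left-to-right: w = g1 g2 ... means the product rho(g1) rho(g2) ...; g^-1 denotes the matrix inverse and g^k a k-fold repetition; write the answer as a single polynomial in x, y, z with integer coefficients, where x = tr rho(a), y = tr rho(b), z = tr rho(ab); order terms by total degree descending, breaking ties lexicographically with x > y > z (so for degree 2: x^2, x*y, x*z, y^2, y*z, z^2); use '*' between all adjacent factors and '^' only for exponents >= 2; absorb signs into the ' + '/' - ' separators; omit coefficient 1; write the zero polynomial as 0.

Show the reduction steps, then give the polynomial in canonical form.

x^2*y^3*z - x^3*y^2 - x*y^4 - x*y^2*z^2 + 4*x*y^2 + x*z^2 - y*z - x

apply: trace(a^-1) = trace(a) = x
apply: trace(a^-1 b) = trace(b)*trace(a) - trace(b a)   [inverse elimination on a] = x*y - z
trace(a^-1 b^-1) = trace(a^-1)*trace(b) - trace(a^-1 b)   [inverse elimination on b] = z
trace(a b a) = trace(a)*trace(b a) - trace(b)   [square of a] = x*z - y
apply: trace(a b a b) = trace(a b)*trace(a b) - trace(1)   [split at a repeated a] = z^2 - 2
use: trace(b^-1 a b a) = trace(a b a)*trace(b) - trace(a b a b)   [inverse elimination on b] = x*y*z - y^2 - z^2 + 2
trace(b^-2 a b a) = trace(b^-1 a b a)*trace(b) - trace(b^-1 a b a b)   [inverse elimination on b] = x*y^2*z - y^3 - y*z^2 - x*z + 3*y
trace(b a^-1 b^-2 a) = trace(b^-2 a b)*trace(a) - trace(b^-2 a b a)   [inverse elimination on a] = -x*y^2*z + x^2*y + y^3 + y*z^2 - 3*y
trace(a^-1 b a^-1 b^-2) = trace(b a^-1 b^-2)*trace(a) - trace(b a^-1 b^-2 a)   [inverse elimination on a] = x*y^2*z - x^2*y - y^3 - y*z^2 + x*z + 3*y
trace(a^-1 b^-3 a^-1 b) = trace(a^-1 b a^-1 b^-2)*trace(b) - trace(a^-1 b a^-1 b^-1)   [inverse elimination on b] = x*y^3*z - x^2*y^2 - y^4 - y^2*z^2 + 4*y^2 + z^2 - 2
trace(b^-2 a^-1) = trace(b^-1 a^-1)*trace(b) - trace(b^-1 a^-1 b)   [inverse elimination on b] = y*z - x
use: trace(a^-1 b a^-2 b^-3) = trace(a^-1 b^-3 a^-1 b)*trace(a) - trace(a^-1 b^-3 a^-1 b a)   [inverse elimination on a] = x^2*y^3*z - x^3*y^2 - x*y^4 - x*y^2*z^2 + 4*x*y^2 + x*z^2 - y*z - x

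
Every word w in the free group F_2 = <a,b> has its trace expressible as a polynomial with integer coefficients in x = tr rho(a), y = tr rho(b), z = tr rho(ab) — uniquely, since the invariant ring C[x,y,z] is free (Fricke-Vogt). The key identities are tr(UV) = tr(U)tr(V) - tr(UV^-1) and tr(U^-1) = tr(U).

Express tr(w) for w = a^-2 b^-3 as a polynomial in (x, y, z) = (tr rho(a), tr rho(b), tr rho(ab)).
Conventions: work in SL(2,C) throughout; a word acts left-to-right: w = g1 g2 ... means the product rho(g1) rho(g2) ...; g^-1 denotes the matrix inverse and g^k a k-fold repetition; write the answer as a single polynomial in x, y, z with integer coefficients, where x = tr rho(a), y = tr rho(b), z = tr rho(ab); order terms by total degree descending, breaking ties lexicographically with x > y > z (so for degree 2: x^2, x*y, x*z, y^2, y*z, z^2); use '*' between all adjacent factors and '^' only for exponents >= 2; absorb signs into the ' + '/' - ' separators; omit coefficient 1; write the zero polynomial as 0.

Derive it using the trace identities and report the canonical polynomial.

x*y^2*z - x^2*y - y^3 - x*z + 3*y

tr(b^-1) = tr(b) = y
tr(b^-2) = tr(b^-1) tr(b) - tr(1) = y^2 - 2
tr(a b^-1) = tr(a) tr(b) - tr(a b) = x*y - z
tr(b^-2 a) = tr(a b^-1) tr(b) - tr(a) = x*y^2 - y*z - x
tr(a^-1 b^-2) = tr(b^-2) tr(a) - tr(b^-2 a) = y*z - x
tr(b^-1 a^-2 b^-1) = tr(a^-1 b^-2) tr(a) - tr(a^-1 b^-2 a) = x*y*z - x^2 - y^2 + 2
tr(b^-1 a^-2) = tr(a^-1 b^-1) tr(a) - tr(a^-1 b^-1 a) = x*z - y
tr(a^-2 b^-3) = tr(b^-1 a^-2 b^-1) tr(b) - tr(b^-1 a^-2) = x*y^2*z - x^2*y - y^3 - x*z + 3*y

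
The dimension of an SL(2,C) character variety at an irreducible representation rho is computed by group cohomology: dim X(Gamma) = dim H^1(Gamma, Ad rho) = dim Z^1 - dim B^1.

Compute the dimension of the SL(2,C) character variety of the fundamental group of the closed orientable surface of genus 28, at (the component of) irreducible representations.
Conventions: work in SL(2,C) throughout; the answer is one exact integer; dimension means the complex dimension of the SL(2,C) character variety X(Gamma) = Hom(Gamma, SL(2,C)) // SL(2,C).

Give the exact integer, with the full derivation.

162

The genus-28 surface group: 2g = 56 generators, one relator prod [a_i, b_i].
A cocycle assigns one sl_2 vector per generator subject to the relator condition d_2(z) = 0: dim of the unconstrained space is 3*2g = 168.
At an irreducible rho, H^2 = coker(d_2) vanishes (Poincare duality: H^2 is dual to H^0 = invariants = 0), so d_2 is surjective onto sl_2 and dim Z^1 = 168 - 3 = 165.
As always at irreducible rho, dim B^1 = 3.
Hence dim X = 165 - 3 = 162.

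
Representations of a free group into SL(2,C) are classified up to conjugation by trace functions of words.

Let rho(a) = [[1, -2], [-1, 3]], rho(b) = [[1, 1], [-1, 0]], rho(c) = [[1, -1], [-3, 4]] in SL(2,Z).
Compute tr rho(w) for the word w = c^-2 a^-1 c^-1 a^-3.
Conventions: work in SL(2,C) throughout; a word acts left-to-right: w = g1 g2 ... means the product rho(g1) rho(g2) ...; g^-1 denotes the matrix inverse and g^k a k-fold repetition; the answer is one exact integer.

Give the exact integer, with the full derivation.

26885

rho(c^-1) = [[4, 1], [3, 1]]
... * rho(c^-1) = [[4, 1], [3, 1]]  ->  [[19, 5], [15, 4]]
... * rho(a^-1) = [[3, 2], [1, 1]]  ->  [[62, 43], [49, 34]]
... * rho(c^-1) = [[4, 1], [3, 1]]  ->  [[377, 105], [298, 83]]
... * rho(a^-1) = [[3, 2], [1, 1]]  ->  [[1236, 859], [977, 679]]
... * rho(a^-1) = [[3, 2], [1, 1]]  ->  [[4567, 3331], [3610, 2633]]
... * rho(a^-1) = [[3, 2], [1, 1]]  ->  [[17032, 12465], [13463, 9853]]
tr = 17032 + 9853 = 26885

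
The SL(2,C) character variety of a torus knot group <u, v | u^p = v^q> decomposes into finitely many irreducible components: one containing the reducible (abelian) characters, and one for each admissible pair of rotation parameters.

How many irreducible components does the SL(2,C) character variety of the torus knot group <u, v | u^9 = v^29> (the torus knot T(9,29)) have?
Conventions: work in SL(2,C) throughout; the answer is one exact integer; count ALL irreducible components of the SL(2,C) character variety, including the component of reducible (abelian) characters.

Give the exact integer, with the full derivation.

113

Gamma = < u, v | u^9 = v^29 > (torus knot T(9,29)); the central element u^9 = v^29 acts as +I or -I in any irreducible SL(2,C) representation.
So on each irreducible component the traces are pinned: tr(u) = 2*cos(pi*alpha/9) with 1 <= alpha <= 8, tr(v) = 2*cos(pi*beta/29) with 1 <= beta <= 28.
Consistency of u^9 = (-1)^alpha I with v^29 = (-1)^beta I forces alpha = beta (mod 2).
Enumerate parity-matched pairs: 4*14 odd-odd plus 4*14 even-even gives 112.
Total: 112 irreducible-character components + 1 reducible (abelian) component = 113.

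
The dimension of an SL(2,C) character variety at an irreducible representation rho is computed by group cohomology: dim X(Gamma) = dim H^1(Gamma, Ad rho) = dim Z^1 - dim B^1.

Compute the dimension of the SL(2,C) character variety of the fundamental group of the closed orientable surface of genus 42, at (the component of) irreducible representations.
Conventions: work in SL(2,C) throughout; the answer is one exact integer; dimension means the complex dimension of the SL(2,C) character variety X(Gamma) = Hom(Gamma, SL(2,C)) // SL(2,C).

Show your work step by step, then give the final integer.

246

The genus-42 surface group: 2g = 84 generators, one relator prod [a_i, b_i].
A cocycle assigns one sl_2 vector per generator subject to the relator condition d_2(z) = 0: dim of the unconstrained space is 3*2g = 252.
At an irreducible rho, H^2 = coker(d_2) vanishes (Poincare duality: H^2 is dual to H^0 = invariants = 0), so d_2 is surjective onto sl_2 and dim Z^1 = 252 - 3 = 249.
dim B^1 = 3 (coboundaries, injective at irreducible rho).
dim H^1 = 249 - 3 = 246 = dim X.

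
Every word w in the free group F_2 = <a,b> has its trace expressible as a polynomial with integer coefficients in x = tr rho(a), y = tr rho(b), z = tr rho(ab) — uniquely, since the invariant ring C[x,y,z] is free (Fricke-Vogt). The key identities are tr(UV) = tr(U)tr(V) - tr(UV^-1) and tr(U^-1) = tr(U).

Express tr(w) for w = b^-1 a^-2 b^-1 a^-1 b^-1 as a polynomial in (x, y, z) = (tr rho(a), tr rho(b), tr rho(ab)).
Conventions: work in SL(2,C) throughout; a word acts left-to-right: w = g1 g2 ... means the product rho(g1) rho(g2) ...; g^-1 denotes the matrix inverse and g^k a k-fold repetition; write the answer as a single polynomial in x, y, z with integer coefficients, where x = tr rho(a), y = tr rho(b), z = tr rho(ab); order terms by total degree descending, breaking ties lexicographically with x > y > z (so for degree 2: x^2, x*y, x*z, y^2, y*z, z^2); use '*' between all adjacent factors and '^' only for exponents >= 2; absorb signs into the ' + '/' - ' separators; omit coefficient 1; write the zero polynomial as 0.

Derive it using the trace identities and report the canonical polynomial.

x*y*z^2 - x^2*z - y^2*z + z

tr(a^-1) = tr(a) = x
tr(a^-1 b) = tr(b) tr(a) - tr(b a) = x*y - z
tr(a^-1 b^-1) = tr(a^-1) tr(b) - tr(a^-1 b) = z
tr(a^-2 b^-1) = tr(a^-1 b^-1) tr(a) - tr(a^-1 b^-1 a) = x*z - y
tr(b^-1 a^-3) = tr(a^-2 b^-1) tr(a) - tr(a^-2 b^-1 a) = x^2*z - x*y - z
tr(a^-2) = tr(a^-1) tr(a) - tr(1) = x^2 - 2
tr(a^-3) = tr(a^-2) tr(a) - tr(a^-1) = x^3 - 3*x
tr(a^-1 b^-2 a^-2) = tr(b^-1 a^-3) tr(b) - tr(b^-1 a^-3 b) = x^2*y*z - x^3 - x*y^2 - y*z + 3*x
tr(b a b) = tr(b) tr(a b) - tr(a) = y*z - x
tr(b a b a) = tr(b a) tr(b a) - tr(1)   [split at repeated b] = z^2 - 2
tr(a^-1 b a b) = tr(b a b) tr(a) - tr(b a b a) = x*y*z - x^2 - z^2 + 2
tr(a^-2 b a b) = tr(a^-1 b a b) tr(a) - tr(a^-1 b a b a) = x^2*y*z - x^3 - x*z^2 - y*z + 3*x
tr(a^-2 b a b^-1) = tr(a^-2 b a) tr(b) - tr(a^-2 b a b) = -x^2*y*z + x^3 + x*y^2 + x*z^2 - 3*x
tr(b^-2 a^-2 b a) = tr(a^-2 b a b^-1) tr(b) - tr(a^-2 b a) = -x^2*y^2*z + x^3*y + x*y^3 + x*y*z^2 - 4*x*y + z
tr(a^-1 b^-2 a^-2 b) = tr(b^-2 a^-2 b) tr(a) - tr(b^-2 a^-2 b a) = x^2*y^2*z - x^3*y - x*y^3 - x*y*z^2 + x^2*z + 3*x*y - z
tr(b^-1 a^-2 b^-1 a^-1 b^-1) = tr(a^-1 b^-2 a^-2) tr(b) - tr(a^-1 b^-2 a^-2 b) = x*y*z^2 - x^2*z - y^2*z + z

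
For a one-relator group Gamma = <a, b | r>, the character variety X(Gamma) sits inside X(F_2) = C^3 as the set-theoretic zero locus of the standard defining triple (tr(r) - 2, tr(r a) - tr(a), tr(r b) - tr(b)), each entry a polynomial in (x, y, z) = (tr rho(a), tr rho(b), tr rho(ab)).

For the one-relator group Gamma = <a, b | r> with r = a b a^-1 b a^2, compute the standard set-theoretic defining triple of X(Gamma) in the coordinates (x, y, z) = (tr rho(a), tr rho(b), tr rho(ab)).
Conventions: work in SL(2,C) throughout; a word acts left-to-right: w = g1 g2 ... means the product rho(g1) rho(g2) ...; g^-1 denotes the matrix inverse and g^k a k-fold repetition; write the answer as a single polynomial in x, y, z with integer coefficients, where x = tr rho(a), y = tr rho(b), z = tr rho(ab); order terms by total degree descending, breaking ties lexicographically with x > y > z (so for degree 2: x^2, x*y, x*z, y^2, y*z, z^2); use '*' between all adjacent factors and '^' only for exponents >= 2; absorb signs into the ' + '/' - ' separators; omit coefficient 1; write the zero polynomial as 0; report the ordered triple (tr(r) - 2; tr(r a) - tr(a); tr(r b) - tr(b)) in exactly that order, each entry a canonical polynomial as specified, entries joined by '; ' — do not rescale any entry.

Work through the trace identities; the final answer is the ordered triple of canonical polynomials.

trace(b^2 a) = trace(b)*trace(a b) - trace(a) = y*z - x
trace(b^2) = trace(b)*trace(b) - trace(1) = y^2 - 2
trace(b^2 a^2) = trace(a)*trace(b^2 a) - trace(b^2) = x*y*z - x^2 - y^2 + 2
trace(b a^3 b) = trace(a)*trace(b^2 a^2) - trace(b^2 a) = x^2*y*z - x^3 - x*y^2 - y*z + 3*x
trace(b a b a) = trace(b a)*trace(b a) - trace(1) = z^2 - 2
trace(a b a b a) = trace(a)*trace(b a b a) - trace(b a b) = x*z^2 - y*z - x
trace(b a^3 b a) = trace(a)*trace(a b a b a) - trace(a b a b) = x^2*z^2 - x*y*z - x^2 - z^2 + 2
trace(a b a^-1 b a^2) = trace(b a^3 b)*trace(a) - trace(b a^3 b a) = x^3*y*z - x^4 - x^2*y^2 - x^2*z^2 + 4*x^2 + z^2 - 2
trace(b a^2) = trace(a)*trace(b a) - trace(b) = x*z - y
trace(a b a^2) = trace(a)*trace(b a^2) - trace(b a) = x^2*z - x*y - z
trace(a^4 b) = trace(a)*trace(a b a^2) - trace(a b a) = x^3*z - x^2*y - 2*x*z + y
trace(a^2) = trace(a)*trace(a) - trace(1) = x^2 - 2
trace(a^3) = trace(a)*trace(a^2) - trace(a) = x^3 - 3*x
trace(a^4) = trace(a)*trace(a^3) - trace(a^2) = x^4 - 4*x^2 + 2
trace(b a^4 b) = trace(b)*trace(a^4 b) - trace(a^4) = x^3*y*z - x^4 - x^2*y^2 - 2*x*y*z + 4*x^2 + y^2 - 2
trace(b a^4 b a) = trace(a)*trace(b a b a^3) - trace(b a b a^2) = x^3*z^2 - x^2*y*z - x^3 - 2*x*z^2 + y*z + 3*x
trace(a b a^-1 b a^3) = trace(b a^4 b)*trace(a) - trace(b a^4 b a) = x^4*y*z - x^5 - x^3*y^2 - x^3*z^2 - x^2*y*z + 5*x^3 + x*y^2 + 2*x*z^2 - y*z - 5*x
trace(b a^2 b a b) = trace(b)*trace(a^2 b a b) - trace(a^2 b a) = x*y*z^2 - x^2*z - y^2*z + z
trace(b a b a b a) = trace(a b a b)*trace(a b) - trace(b a)   [split at repeated a] = z^3 - 3*z
trace(b a b a b) = trace(b)*trace(a b a b) - trace(a b a) = y*z^2 - x*z - y
trace(b a^2 b a b a) = trace(a)*trace(b a b a b a) - trace(b a b a b) = x*z^3 - y*z^2 - 2*x*z + y
trace(a b a^-1 b a^2 b) = trace(b a^2 b a b)*trace(a) - trace(b a^2 b a b a) = x^2*y*z^2 - x^3*z - x*y^2*z - x*z^3 + y*z^2 + 3*x*z - y
assemble the triple (trace(r) - 2; trace(r a) - x; trace(r b) - y)

x^3*y*z - x^4 - x^2*y^2 - x^2*z^2 + 4*x^2 + z^2 - 4; x^4*y*z - x^5 - x^3*y^2 - x^3*z^2 - x^2*y*z + 5*x^3 + x*y^2 + 2*x*z^2 - y*z - 6*x; x^2*y*z^2 - x^3*z - x*y^2*z - x*z^3 + y*z^2 + 3*x*z - 2*y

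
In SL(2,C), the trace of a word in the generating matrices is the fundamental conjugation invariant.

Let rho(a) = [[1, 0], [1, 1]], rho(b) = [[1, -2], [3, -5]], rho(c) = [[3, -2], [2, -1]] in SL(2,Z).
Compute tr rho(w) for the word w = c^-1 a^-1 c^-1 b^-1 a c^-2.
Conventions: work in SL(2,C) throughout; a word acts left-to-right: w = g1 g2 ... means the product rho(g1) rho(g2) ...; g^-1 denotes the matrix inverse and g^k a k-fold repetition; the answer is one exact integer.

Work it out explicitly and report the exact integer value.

rho(c^-1) = [[-1, 2], [-2, 3]]
... * rho(a^-1) = [[1, 0], [-1, 1]]  ->  [[-3, 2], [-5, 3]]
... * rho(c^-1) = [[-1, 2], [-2, 3]]  ->  [[-1, 0], [-1, -1]]
... * rho(b^-1) = [[-5, 2], [-3, 1]]  ->  [[5, -2], [8, -3]]
... * rho(a) = [[1, 0], [1, 1]]  ->  [[3, -2], [5, -3]]
... * rho(c^-1) = [[-1, 2], [-2, 3]]  ->  [[1, 0], [1, 1]]
... * rho(c^-1) = [[-1, 2], [-2, 3]]  ->  [[-1, 2], [-3, 5]]
tr = -1 + 5 = 4

4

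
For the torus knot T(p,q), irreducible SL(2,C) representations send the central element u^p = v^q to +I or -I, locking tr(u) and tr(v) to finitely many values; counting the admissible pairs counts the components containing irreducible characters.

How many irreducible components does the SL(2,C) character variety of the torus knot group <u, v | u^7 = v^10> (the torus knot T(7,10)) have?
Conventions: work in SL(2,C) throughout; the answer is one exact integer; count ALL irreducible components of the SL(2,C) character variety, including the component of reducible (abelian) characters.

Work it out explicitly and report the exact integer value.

28

In the torus knot group T(7,10), u^7 = v^10 is central, so an irreducible representation sends it to +I or -I (Schur).
So on each irreducible component the traces are pinned: tr(u) = 2*cos(pi*alpha/7) with 1 <= alpha <= 6, tr(v) = 2*cos(pi*beta/10) with 1 <= beta <= 9.
The two central values (-1)^alpha I and (-1)^beta I must be the same matrix, so alpha and beta share a parity.
count pairs: odd alpha (3 choices) x odd beta (5), plus even alpha (3) x even beta (4): 3*5 + 3*4 = 27.
That is 27 components of irreducible characters, and with the reducible (abelian) component the total is 28.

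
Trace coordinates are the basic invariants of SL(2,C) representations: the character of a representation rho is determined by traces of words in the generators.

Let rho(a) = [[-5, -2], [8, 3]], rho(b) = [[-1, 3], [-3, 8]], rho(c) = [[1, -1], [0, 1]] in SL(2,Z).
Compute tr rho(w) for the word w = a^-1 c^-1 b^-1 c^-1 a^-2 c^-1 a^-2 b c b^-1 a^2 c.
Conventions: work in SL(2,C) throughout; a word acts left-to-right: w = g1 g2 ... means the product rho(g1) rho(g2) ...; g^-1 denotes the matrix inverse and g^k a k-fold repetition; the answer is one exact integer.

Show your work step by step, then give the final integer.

639374

rho(a^-1) = [[3, 2], [-8, -5]]
... * rho(c^-1) = [[1, 1], [0, 1]]  ->  [[3, 5], [-8, -13]]
... * rho(b^-1) = [[8, -3], [3, -1]]  ->  [[39, -14], [-103, 37]]
... * rho(c^-1) = [[1, 1], [0, 1]]  ->  [[39, 25], [-103, -66]]
... * rho(a^-1) = [[3, 2], [-8, -5]]  ->  [[-83, -47], [219, 124]]
... * rho(a^-1) = [[3, 2], [-8, -5]]  ->  [[127, 69], [-335, -182]]
... * rho(c^-1) = [[1, 1], [0, 1]]  ->  [[127, 196], [-335, -517]]
... * rho(a^-1) = [[3, 2], [-8, -5]]  ->  [[-1187, -726], [3131, 1915]]
... * rho(a^-1) = [[3, 2], [-8, -5]]  ->  [[2247, 1256], [-5927, -3313]]
... * rho(b) = [[-1, 3], [-3, 8]]  ->  [[-6015, 16789], [15866, -44285]]
... * rho(c) = [[1, -1], [0, 1]]  ->  [[-6015, 22804], [15866, -60151]]
... * rho(b^-1) = [[8, -3], [3, -1]]  ->  [[20292, -4759], [-53525, 12553]]
... * rho(a) = [[-5, -2], [8, 3]]  ->  [[-139532, -54861], [368049, 144709]]
... * rho(a) = [[-5, -2], [8, 3]]  ->  [[258772, 114481], [-682573, -301971]]
... * rho(c) = [[1, -1], [0, 1]]  ->  [[258772, -144291], [-682573, 380602]]
tr = 258772 + 380602 = 639374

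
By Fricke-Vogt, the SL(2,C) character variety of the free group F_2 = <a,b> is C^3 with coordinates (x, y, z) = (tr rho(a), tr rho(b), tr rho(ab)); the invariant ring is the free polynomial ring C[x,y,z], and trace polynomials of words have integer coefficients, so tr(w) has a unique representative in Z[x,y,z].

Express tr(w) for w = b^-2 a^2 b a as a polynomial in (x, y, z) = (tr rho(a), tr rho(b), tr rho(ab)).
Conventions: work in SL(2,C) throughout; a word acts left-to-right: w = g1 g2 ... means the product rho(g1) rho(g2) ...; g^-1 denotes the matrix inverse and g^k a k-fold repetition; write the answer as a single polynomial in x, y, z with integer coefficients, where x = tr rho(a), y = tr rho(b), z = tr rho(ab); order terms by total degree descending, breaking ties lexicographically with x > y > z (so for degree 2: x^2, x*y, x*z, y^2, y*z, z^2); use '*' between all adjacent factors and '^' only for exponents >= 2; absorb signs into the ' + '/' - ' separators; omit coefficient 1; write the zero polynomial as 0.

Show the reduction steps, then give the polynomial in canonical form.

tr(a b a) = tr(a) * tr(b a) - tr(b)   [square of a] = x*z - y
reduce: tr(a^2 b a) = tr(a) * tr(a b a) - tr(a b)   [square of a] = x^2*z - x*y - z
tr(b a b a) = tr(b a) * tr(b a) - tr(1)   [split at a repeated b] = z^2 - 2
tr(b a b) = tr(b) * tr(a b) - tr(a)   [square of b] = y*z - x
so tr(a^2 b a b) = tr(a) * tr(b a b a) - tr(b a b)   [square of a] = x*z^2 - y*z - x
tr(a^2 b a b^-1) = tr(a^2 b a) * tr(b) - tr(a^2 b a b)   [inverse elimination on b] = x^2*y*z - x*y^2 - x*z^2 + x
reduce: tr(b^-2 a^2 b a) = tr(a^2 b a b^-1) * tr(b) - tr(a^2 b a)   [inverse elimination on b] = x^2*y^2*z - x*y^3 - x*y*z^2 - x^2*z + 2*x*y + z

x^2*y^2*z - x*y^3 - x*y*z^2 - x^2*z + 2*x*y + z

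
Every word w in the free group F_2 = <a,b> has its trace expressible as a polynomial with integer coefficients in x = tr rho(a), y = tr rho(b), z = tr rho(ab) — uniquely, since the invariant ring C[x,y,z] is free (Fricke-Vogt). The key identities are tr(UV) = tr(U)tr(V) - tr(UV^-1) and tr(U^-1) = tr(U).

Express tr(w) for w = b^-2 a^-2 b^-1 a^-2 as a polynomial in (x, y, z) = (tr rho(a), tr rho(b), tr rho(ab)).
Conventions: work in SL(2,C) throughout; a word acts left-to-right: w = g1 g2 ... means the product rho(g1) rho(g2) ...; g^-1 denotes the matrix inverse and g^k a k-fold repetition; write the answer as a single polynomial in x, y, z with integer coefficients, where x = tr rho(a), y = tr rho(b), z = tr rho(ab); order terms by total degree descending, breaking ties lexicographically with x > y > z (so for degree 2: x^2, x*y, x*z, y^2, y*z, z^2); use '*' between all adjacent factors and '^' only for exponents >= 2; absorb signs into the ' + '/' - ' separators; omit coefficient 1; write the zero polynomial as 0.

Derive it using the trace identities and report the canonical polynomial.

x^2*y*z^2 - x^3*z - 2*x*y^2*z + x^2*y + y^3 + 2*x*z - 3*y

so tr(a^-1) = tr(a) = x
tr(a^-1 b) = tr(b)*tr(a) - tr(b a)  (eliminate a^-1) = x*y - z
reduce: tr(b^-1 a^-1) = tr(a^-1)*tr(b) - tr(a^-1 b)  (eliminate b^-1) = z
tr(b^-1 a^-1 b^-1) = tr(b^-1 a^-1)*tr(b) - tr(b^-1 a^-1 b)  (eliminate b^-1) = y*z - x
tr(b a b a) = tr(a b)*tr(a b) - tr(1)  (split on a) = z^2 - 2
tr(a^-1 b a b) = tr(b a b)*tr(a) - tr(b a b a)  (eliminate a^-1) = x*y*z - x^2 - z^2 + 2
tr(a b^-1 a^-1 b) = tr(a^-1 b a)*tr(b) - tr(a^-1 b a b)  (eliminate b^-1) = -x*y*z + x^2 + y^2 + z^2 - 2
reduce: tr(b^-1 a^-1 b^-1 a) = tr(a b^-1 a^-1)*tr(b) - tr(a b^-1 a^-1 b)  (eliminate b^-1) = x*y*z - x^2 - z^2 + 2
so tr(b^-1 a^-1 b^-1 a^-1) = tr(b^-1 a^-1 b^-1)*tr(a) - tr(b^-1 a^-1 b^-1 a)  (eliminate a^-1) = z^2 - 2
tr(b^-1 a^-2 b^-1 a^-1) = tr(b^-1 a^-1 b^-1 a^-1)*tr(a) - tr(b^-1 a^-1 b^-1)  (eliminate a^-1) = x*z^2 - y*z - x
tr(b^-1 a^-2) = tr(b^-1 a^-1)*tr(a) - tr(b^-1)  (eliminate a^-1) = x*z - y
reduce: tr(a^-2) = tr(a^-1)*tr(a) - tr(1)  (eliminate a^-1) = x^2 - 2
tr(b^-1 a^-2 b^-1) = tr(b^-1 a^-2)*tr(b) - tr(b^-1 a^-2 b)  (eliminate b^-1) = x*y*z - x^2 - y^2 + 2
so tr(a^-2 b^-1 a^-2 b^-1) = tr(b^-1 a^-2 b^-1 a^-1)*tr(a) - tr(b^-1 a^-2 b^-1)  (eliminate a^-1) = x^2*z^2 - 2*x*y*z + y^2 - 2
tr(a^-1 b^-1 a^-2) = tr(a^-1 b^-1 a^-1)*tr(a) - tr(a^-1 b^-1)  (eliminate a^-1) = x^2*z - x*y - z
so tr(a^-2 b^-1 a^-2) = tr(a^-1 b^-1 a^-2)*tr(a) - tr(a^-1 b^-1 a^-1)  (eliminate a^-1) = x^3*z - x^2*y - 2*x*z + y
so tr(b^-2 a^-2 b^-1 a^-2) = tr(a^-2 b^-1 a^-2 b^-1)*tr(b) - tr(a^-2 b^-1 a^-2)  (eliminate b^-1) = x^2*y*z^2 - x^3*z - 2*x*y^2*z + x^2*y + y^3 + 2*x*z - 3*y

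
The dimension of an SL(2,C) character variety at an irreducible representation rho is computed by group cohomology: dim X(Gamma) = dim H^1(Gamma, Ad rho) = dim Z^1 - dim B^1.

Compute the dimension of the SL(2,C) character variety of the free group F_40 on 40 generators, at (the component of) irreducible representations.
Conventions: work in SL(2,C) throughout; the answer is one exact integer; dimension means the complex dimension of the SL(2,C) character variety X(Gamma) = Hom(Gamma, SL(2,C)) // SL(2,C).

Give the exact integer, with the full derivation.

117

Gamma = F_40 has 40 generators and no relators.
So Z^1 = (sl_2)^40 in full: dim Z^1 = 120.
dim B^1 = 3: the coboundary map is injective because an irreducible image has centralizer 0 in sl_2.
dim H^1 = 120 - 3 = 117, which is dim X.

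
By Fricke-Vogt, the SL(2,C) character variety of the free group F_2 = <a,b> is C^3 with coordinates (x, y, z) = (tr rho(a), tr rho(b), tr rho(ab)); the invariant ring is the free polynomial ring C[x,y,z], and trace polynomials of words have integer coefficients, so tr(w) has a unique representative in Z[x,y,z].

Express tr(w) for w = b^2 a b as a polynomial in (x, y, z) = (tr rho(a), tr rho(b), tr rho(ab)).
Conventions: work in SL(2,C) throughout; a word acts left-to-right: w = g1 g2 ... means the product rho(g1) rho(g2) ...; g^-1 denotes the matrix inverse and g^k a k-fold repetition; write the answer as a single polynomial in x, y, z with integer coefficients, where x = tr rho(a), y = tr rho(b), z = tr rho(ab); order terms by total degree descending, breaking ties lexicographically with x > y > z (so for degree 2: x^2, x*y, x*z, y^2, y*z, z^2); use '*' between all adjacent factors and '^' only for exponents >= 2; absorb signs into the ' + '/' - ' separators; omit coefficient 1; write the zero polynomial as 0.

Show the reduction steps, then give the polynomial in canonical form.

tr(a b^2) = tr(b)*tr(a b) - tr(a)   [square of b] = y*z - x
tr(b^2 a b) = tr(b)*tr(a b^2) - tr(a b)   [square of b] = y^2*z - x*y - z

y^2*z - x*y - z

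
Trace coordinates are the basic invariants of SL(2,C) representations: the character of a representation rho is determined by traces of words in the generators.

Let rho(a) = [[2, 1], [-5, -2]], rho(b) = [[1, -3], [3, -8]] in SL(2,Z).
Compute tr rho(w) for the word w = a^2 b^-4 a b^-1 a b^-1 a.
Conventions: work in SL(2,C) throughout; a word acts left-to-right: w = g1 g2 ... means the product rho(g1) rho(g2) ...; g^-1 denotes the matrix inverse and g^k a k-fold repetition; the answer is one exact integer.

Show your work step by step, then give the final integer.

-15326388

rho(a) = [[2, 1], [-5, -2]]
... * rho(a) = [[2, 1], [-5, -2]]  ->  [[-1, 0], [0, -1]]
... * rho(b^-1) = [[-8, 3], [-3, 1]]  ->  [[8, -3], [3, -1]]
... * rho(b^-1) = [[-8, 3], [-3, 1]]  ->  [[-55, 21], [-21, 8]]
... * rho(b^-1) = [[-8, 3], [-3, 1]]  ->  [[377, -144], [144, -55]]
... * rho(b^-1) = [[-8, 3], [-3, 1]]  ->  [[-2584, 987], [-987, 377]]
... * rho(a) = [[2, 1], [-5, -2]]  ->  [[-10103, -4558], [-3859, -1741]]
... * rho(b^-1) = [[-8, 3], [-3, 1]]  ->  [[94498, -34867], [36095, -13318]]
... * rho(a) = [[2, 1], [-5, -2]]  ->  [[363331, 164232], [138780, 62731]]
... * rho(b^-1) = [[-8, 3], [-3, 1]]  ->  [[-3399344, 1254225], [-1298433, 479071]]
... * rho(a) = [[2, 1], [-5, -2]]  ->  [[-13069813, -5907794], [-4992221, -2256575]]
tr = -13069813 + -2256575 = -15326388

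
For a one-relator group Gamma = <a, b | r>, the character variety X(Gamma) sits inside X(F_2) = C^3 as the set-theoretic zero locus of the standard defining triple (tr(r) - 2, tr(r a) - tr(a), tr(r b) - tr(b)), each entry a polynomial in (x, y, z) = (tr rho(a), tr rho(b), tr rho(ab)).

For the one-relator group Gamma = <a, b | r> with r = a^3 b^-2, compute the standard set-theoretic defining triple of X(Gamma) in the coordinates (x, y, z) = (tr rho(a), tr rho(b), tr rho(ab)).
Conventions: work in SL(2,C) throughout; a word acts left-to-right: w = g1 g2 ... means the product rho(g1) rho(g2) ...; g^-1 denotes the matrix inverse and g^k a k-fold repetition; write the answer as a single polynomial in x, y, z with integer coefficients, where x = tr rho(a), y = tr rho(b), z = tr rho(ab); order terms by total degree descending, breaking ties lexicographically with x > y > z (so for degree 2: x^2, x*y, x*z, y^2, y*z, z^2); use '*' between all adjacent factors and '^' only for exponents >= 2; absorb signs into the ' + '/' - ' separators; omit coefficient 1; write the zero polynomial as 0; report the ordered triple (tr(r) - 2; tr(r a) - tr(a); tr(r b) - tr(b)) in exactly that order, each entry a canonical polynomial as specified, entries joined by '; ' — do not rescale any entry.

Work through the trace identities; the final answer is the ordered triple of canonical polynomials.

x^3*y^2 - x^2*y*z - x^3 - 2*x*y^2 + y*z + 3*x - 2; x^4*y^2 - x^3*y*z - x^4 - 3*x^2*y^2 + 2*x*y*z + 4*x^2 + y^2 - x - 2; x^3*y - x^2*z - 2*x*y - y + z

tr(a^2) = tr(a) * tr(a) - tr(1)   [square of a] = x^2 - 2
tr(a^3) = tr(a) * tr(a^2) - tr(a)   [square of a] = x^3 - 3*x
and tr(b a^2) = tr(a) * tr(b a) - tr(b)   [square of a] = x*z - y
next, tr(a^3 b) = tr(a) * tr(b a^2) - tr(b a)   [square of a] = x^2*z - x*y - z
tr(a^3 b^-1) = tr(a^3) * tr(b) - tr(a^3 b)   [inverse elimination on b] = x^3*y - x^2*z - 2*x*y + z
tr(a^3 b^-2) = tr(a^3 b^-1) * tr(b) - tr(a^3)   [inverse elimination on b] = x^3*y^2 - x^2*y*z - x^3 - 2*x*y^2 + y*z + 3*x
tr(a^4) = tr(a) * tr(a^3) - tr(a^2)   [square of a] = x^4 - 4*x^2 + 2
tr(a^4 b) = tr(a) * tr(a b a^2) - tr(a b a)   [square of a] = x^3*z - x^2*y - 2*x*z + y
tr(a^4 b^-1) = tr(a^4) * tr(b) - tr(a^4 b)   [inverse elimination on b] = x^4*y - x^3*z - 3*x^2*y + 2*x*z + y
tr(a^3 b^-2 a) = tr(a^4 b^-1) * tr(b) - tr(a^4)   [inverse elimination on b] = x^4*y^2 - x^3*y*z - x^4 - 3*x^2*y^2 + 2*x*y*z + 4*x^2 + y^2 - 2
assemble the triple (tr(r) - 2; tr(r a) - x; tr(r b) - y)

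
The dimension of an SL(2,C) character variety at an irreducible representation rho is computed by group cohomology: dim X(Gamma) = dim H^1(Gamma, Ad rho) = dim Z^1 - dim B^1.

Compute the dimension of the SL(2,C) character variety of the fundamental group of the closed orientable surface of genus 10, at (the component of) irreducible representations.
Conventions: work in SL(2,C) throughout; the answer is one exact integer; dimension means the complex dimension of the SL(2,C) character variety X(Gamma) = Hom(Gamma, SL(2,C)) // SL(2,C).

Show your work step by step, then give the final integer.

54

Gamma = pi_1(Sigma_10) = < a_1, b_1, ..., a_10, b_10 | prod [a_i, b_i] > has 2g = 20 generators and 1 relator.
Before the relator condition, cocycle space has dim 3*20 = 60.
d_2 is surjective at irreducible rho (its cokernel H^2 is dual to H^0 = 0), so dim Z^1 = 60 - 3 = 57.
As always at irreducible rho, dim B^1 = 3.
dim H^1 = 57 - 3 = 54 = dim X.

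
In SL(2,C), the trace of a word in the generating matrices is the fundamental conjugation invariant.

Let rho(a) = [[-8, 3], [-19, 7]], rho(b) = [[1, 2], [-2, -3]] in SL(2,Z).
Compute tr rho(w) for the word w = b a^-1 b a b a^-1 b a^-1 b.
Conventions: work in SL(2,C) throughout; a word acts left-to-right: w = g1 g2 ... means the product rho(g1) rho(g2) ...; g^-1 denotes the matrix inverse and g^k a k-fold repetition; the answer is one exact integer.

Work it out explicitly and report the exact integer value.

61161075

rho(b) = [[1, 2], [-2, -3]]
... * rho(a^-1) = [[7, -3], [19, -8]]  ->  [[45, -19], [-71, 30]]
... * rho(b) = [[1, 2], [-2, -3]]  ->  [[83, 147], [-131, -232]]
... * rho(a) = [[-8, 3], [-19, 7]]  ->  [[-3457, 1278], [5456, -2017]]
... * rho(b) = [[1, 2], [-2, -3]]  ->  [[-6013, -10748], [9490, 16963]]
... * rho(a^-1) = [[7, -3], [19, -8]]  ->  [[-246303, 104023], [388727, -164174]]
... * rho(b) = [[1, 2], [-2, -3]]  ->  [[-454349, -804675], [717075, 1269976]]
... * rho(a^-1) = [[7, -3], [19, -8]]  ->  [[-18469268, 7800447], [29149069, -12311033]]
... * rho(b) = [[1, 2], [-2, -3]]  ->  [[-34070162, -60339877], [53771135, 95231237]]
tr = -34070162 + 95231237 = 61161075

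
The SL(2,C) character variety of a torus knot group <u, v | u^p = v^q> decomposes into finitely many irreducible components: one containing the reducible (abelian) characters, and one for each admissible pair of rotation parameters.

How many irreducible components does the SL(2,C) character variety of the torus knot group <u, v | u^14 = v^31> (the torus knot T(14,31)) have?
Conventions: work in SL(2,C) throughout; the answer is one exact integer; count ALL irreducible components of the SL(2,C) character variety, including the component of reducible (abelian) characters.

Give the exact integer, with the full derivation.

Gamma = < u, v | u^14 = v^31 > (torus knot T(14,31)); the central element u^14 = v^31 acts as +I or -I in any irreducible SL(2,C) representation.
On an irreducible component, tr(u) is locked at 2*cos(pi*alpha/14) for some alpha in 1..13, and tr(v) at 2*cos(pi*beta/31) for some beta in 1..30.
Consistency of u^14 = (-1)^alpha I with v^31 = (-1)^beta I forces alpha = beta (mod 2).
Enumerate parity-matched pairs: 7*15 odd-odd plus 6*15 even-even gives 195.
components with irreducible characters: 195; plus the single component of reducible (abelian) characters: total 196.

196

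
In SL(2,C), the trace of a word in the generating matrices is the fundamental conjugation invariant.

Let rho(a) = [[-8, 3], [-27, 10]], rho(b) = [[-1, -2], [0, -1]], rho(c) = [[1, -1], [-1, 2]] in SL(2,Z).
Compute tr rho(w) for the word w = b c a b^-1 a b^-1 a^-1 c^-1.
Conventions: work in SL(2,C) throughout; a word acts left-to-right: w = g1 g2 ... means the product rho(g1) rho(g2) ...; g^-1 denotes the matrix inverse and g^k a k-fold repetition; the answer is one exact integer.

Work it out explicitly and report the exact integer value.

-473944

rho(b) = [[-1, -2], [0, -1]]
... * rho(c) = [[1, -1], [-1, 2]]  ->  [[1, -3], [1, -2]]
... * rho(a) = [[-8, 3], [-27, 10]]  ->  [[73, -27], [46, -17]]
... * rho(b^-1) = [[-1, 2], [0, -1]]  ->  [[-73, 173], [-46, 109]]
... * rho(a) = [[-8, 3], [-27, 10]]  ->  [[-4087, 1511], [-2575, 952]]
... * rho(b^-1) = [[-1, 2], [0, -1]]  ->  [[4087, -9685], [2575, -6102]]
... * rho(a^-1) = [[10, -3], [27, -8]]  ->  [[-220625, 65219], [-139004, 41091]]
... * rho(c^-1) = [[2, 1], [1, 1]]  ->  [[-376031, -155406], [-236917, -97913]]
tr = -376031 + -97913 = -473944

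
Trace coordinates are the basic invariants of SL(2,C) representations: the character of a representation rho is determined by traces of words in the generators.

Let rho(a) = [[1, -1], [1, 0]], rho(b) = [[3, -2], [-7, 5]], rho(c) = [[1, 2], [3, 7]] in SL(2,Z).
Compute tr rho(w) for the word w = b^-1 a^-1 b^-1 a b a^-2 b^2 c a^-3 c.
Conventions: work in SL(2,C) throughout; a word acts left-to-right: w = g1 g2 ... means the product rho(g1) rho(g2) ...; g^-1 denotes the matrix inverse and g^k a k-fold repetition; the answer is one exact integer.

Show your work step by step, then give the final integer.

-1143432

rho(b^-1) = [[5, 2], [7, 3]]
... * rho(a^-1) = [[0, 1], [-1, 1]]  ->  [[-2, 7], [-3, 10]]
... * rho(b^-1) = [[5, 2], [7, 3]]  ->  [[39, 17], [55, 24]]
... * rho(a) = [[1, -1], [1, 0]]  ->  [[56, -39], [79, -55]]
... * rho(b) = [[3, -2], [-7, 5]]  ->  [[441, -307], [622, -433]]
... * rho(a^-1) = [[0, 1], [-1, 1]]  ->  [[307, 134], [433, 189]]
... * rho(a^-1) = [[0, 1], [-1, 1]]  ->  [[-134, 441], [-189, 622]]
... * rho(b) = [[3, -2], [-7, 5]]  ->  [[-3489, 2473], [-4921, 3488]]
... * rho(b) = [[3, -2], [-7, 5]]  ->  [[-27778, 19343], [-39179, 27282]]
... * rho(c) = [[1, 2], [3, 7]]  ->  [[30251, 79845], [42667, 112616]]
... * rho(a^-1) = [[0, 1], [-1, 1]]  ->  [[-79845, 110096], [-112616, 155283]]
... * rho(a^-1) = [[0, 1], [-1, 1]]  ->  [[-110096, 30251], [-155283, 42667]]
... * rho(a^-1) = [[0, 1], [-1, 1]]  ->  [[-30251, -79845], [-42667, -112616]]
... * rho(c) = [[1, 2], [3, 7]]  ->  [[-269786, -619417], [-380515, -873646]]
tr = -269786 + -873646 = -1143432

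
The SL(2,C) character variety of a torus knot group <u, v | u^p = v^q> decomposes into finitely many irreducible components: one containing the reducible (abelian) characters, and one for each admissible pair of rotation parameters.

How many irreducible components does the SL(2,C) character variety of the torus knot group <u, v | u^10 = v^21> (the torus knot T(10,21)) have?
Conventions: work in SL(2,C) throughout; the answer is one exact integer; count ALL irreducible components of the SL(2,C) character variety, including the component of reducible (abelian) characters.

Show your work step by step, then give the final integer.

Gamma = < u, v | u^10 = v^21 > (torus knot T(10,21)); the central element u^10 = v^21 acts as +I or -I in any irreducible SL(2,C) representation.
This locks tr(u) to 2*cos(pi*alpha/10), alpha in 1..9, and tr(v) to 2*cos(pi*beta/21), beta in 1..20, on each component of irreducible characters.
Consistency of u^10 = (-1)^alpha I with v^21 = (-1)^beta I forces alpha = beta (mod 2).
Enumerate parity-matched pairs: 5*10 odd-odd plus 4*10 even-even gives 90.
components with irreducible characters: 90; plus the single component of reducible (abelian) characters: total 91.

91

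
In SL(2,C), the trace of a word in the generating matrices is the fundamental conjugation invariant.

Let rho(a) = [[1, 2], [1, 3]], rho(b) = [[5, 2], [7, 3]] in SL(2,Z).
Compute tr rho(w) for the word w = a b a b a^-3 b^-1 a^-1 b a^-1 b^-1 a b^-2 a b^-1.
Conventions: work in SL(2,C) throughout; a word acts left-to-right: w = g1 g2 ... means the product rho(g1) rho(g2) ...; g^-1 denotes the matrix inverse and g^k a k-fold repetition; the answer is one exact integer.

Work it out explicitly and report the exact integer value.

rho(a) = [[1, 2], [1, 3]]
... * rho(b) = [[5, 2], [7, 3]]  ->  [[19, 8], [26, 11]]
... * rho(a) = [[1, 2], [1, 3]]  ->  [[27, 62], [37, 85]]
... * rho(b) = [[5, 2], [7, 3]]  ->  [[569, 240], [780, 329]]
... * rho(a^-1) = [[3, -2], [-1, 1]]  ->  [[1467, -898], [2011, -1231]]
... * rho(a^-1) = [[3, -2], [-1, 1]]  ->  [[5299, -3832], [7264, -5253]]
... * rho(a^-1) = [[3, -2], [-1, 1]]  ->  [[19729, -14430], [27045, -19781]]
... * rho(b^-1) = [[3, -2], [-7, 5]]  ->  [[160197, -111608], [219602, -152995]]
... * rho(a^-1) = [[3, -2], [-1, 1]]  ->  [[592199, -432002], [811801, -592199]]
... * rho(b) = [[5, 2], [7, 3]]  ->  [[-63019, -111608], [-86388, -152995]]
... * rho(a^-1) = [[3, -2], [-1, 1]]  ->  [[-77449, 14430], [-106169, 19781]]
... * rho(b^-1) = [[3, -2], [-7, 5]]  ->  [[-333357, 227048], [-456974, 311243]]
... * rho(a) = [[1, 2], [1, 3]]  ->  [[-106309, 14430], [-145731, 19781]]
... * rho(b^-1) = [[3, -2], [-7, 5]]  ->  [[-419937, 284768], [-575660, 390367]]
... * rho(b^-1) = [[3, -2], [-7, 5]]  ->  [[-3253187, 2263714], [-4459549, 3103155]]
... * rho(a) = [[1, 2], [1, 3]]  ->  [[-989473, 284768], [-1356394, 390367]]
... * rho(b^-1) = [[3, -2], [-7, 5]]  ->  [[-4961795, 3402786], [-6801751, 4664623]]
tr = -4961795 + 4664623 = -297172

-297172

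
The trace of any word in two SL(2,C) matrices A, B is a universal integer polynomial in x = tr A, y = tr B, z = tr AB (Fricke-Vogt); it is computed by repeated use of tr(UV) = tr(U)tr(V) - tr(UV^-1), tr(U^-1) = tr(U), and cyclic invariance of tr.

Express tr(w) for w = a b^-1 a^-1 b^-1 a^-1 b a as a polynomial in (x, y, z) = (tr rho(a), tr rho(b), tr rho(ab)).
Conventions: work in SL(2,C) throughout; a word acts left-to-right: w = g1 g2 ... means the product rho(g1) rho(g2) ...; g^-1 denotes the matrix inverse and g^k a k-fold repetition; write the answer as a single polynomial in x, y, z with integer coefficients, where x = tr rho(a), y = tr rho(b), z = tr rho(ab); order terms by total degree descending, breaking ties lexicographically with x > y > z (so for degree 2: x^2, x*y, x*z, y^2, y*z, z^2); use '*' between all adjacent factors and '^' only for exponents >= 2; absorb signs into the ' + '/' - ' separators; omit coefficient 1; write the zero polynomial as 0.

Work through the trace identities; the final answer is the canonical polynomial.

-x^2*y*z^2 + x^3*z + x*y^2*z + x*z^3 - 4*x*z + y

reduce: trace(b a b) = trace(b) trace(a b) - trace(a)   [square of b] = y*z - x
so trace(b a b a) = trace(b a) trace(b a) - trace(1)   [split at a repeated b] = z^2 - 2
reduce: trace(a^-1 b a b) = trace(b a b) trace(a) - trace(b a b a)   [inverse elimination on a] = x*y*z - x^2 - z^2 + 2
reduce: trace(b^-1 a^-1 b a) = trace(a^-1 b a) trace(b) - trace(a^-1 b a b)   [inverse elimination on b] = -x*y*z + x^2 + y^2 + z^2 - 2
so trace(b a^2) = trace(a) trace(b a) - trace(b)   [square of a] = x*z - y
trace(a b a^2) = trace(a) trace(b a^2) - trace(b a)   [square of a] = x^2*z - x*y - z
trace(b a^2 b a) = trace(a) trace(b a b a) - trace(b a b)   [square of a] = x*z^2 - y*z - x
trace(a^2) = trace(a) trace(a) - trace(1)   [square of a] = x^2 - 2
trace(b a^2 b) = trace(b) trace(a^2 b) - trace(a^2)   [square of b] = x*y*z - x^2 - y^2 + 2
reduce: trace(a b a^2 b a) = trace(a) trace(b a^2 b a) - trace(b a^2 b)   [square of a] = x^2*z^2 - 2*x*y*z + y^2 - 2
trace(b a b a b a) = trace(b a b a) trace(b a) - trace(a b)   [split at a repeated b] = z^3 - 3*z
so trace(b a b a b) = trace(b) trace(a b a b) - trace(a b a)   [square of b] = y*z^2 - x*z - y
reduce: trace(a b a^2 b a b) = trace(a) trace(b a b a b a) - trace(b a b a b)   [square of a] = x*z^3 - y*z^2 - 2*x*z + y
so trace(b^-1 a b a^2 b a) = trace(a b a^2 b a) trace(b) - trace(a b a^2 b a b)   [inverse elimination on b] = x^2*y*z^2 - 2*x*y^2*z - x*z^3 + y^3 + y*z^2 + 2*x*z - 3*y
trace(b a^2 b a^-1 b^-1 a) = trace(b^-1 a b a^2 b) trace(a) - trace(b^-1 a b a^2 b a)   [inverse elimination on a] = -x^2*y*z^2 + x^3*z + 2*x*y^2*z + x*z^3 - x^2*y - y^3 - y*z^2 - 3*x*z + 3*y
trace(a^-1 b^-1 a^-1 b a^2 b) = trace(b a^2 b a^-1 b^-1) trace(a) - trace(b a^2 b a^-1 b^-1 a)   [inverse elimination on a] = x^2*y*z^2 - x^3*z - 2*x*y^2*z - x*z^3 + x^2*y + y^3 + y*z^2 + 4*x*z - 3*y
trace(a b^-1 a^-1 b^-1 a^-1 b a) = trace(a^-1 b^-1 a^-1 b a^2) trace(b) - trace(a^-1 b^-1 a^-1 b a^2 b)   [inverse elimination on b] = -x^2*y*z^2 + x^3*z + x*y^2*z + x*z^3 - 4*x*z + y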